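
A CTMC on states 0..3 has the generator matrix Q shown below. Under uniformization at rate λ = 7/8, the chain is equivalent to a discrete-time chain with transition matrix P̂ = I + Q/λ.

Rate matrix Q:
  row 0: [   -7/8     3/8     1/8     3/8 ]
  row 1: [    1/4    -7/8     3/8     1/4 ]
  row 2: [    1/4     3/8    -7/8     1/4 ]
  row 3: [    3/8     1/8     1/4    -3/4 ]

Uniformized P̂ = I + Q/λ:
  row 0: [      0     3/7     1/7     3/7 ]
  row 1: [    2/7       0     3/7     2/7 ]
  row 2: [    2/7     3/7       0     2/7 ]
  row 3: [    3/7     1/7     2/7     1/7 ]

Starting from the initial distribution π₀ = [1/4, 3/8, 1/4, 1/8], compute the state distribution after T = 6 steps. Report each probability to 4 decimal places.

π = [0.2537, 0.2432, 0.2215, 0.2816]

t=0: π = [0.2500, 0.3750, 0.2500, 0.1250]
t=1: π = [0.2321, 0.2321, 0.2321, 0.3036]
t=2: π = [0.2628, 0.2423, 0.2194, 0.2755]
t=3: π = [0.2500, 0.2460, 0.2201, 0.2839]
t=4: π = [0.2548, 0.2420, 0.2223, 0.2809]
t=5: π = [0.2530, 0.2446, 0.2204, 0.2820]
t=6: π = [0.2537, 0.2432, 0.2215, 0.2816]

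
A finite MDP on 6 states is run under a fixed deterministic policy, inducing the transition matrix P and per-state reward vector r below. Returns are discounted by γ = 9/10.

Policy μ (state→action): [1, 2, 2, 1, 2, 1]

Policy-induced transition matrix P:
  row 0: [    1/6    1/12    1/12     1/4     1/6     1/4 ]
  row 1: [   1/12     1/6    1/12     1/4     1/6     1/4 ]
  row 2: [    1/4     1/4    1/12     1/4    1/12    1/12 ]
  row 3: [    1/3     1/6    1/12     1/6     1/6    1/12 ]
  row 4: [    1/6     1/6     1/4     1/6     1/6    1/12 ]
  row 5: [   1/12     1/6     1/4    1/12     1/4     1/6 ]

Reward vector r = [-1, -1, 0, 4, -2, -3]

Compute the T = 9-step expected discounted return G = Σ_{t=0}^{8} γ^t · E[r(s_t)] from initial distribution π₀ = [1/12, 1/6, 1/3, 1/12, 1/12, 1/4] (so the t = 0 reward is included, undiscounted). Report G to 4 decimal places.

G = -2.6934

t=0: π = [0.0833, 0.1667, 0.3333, 0.0833, 0.0833, 0.2500], E[r] = -0.8333, γ^t·E[r] = -0.833333, running G = -0.833333
t=1: π = [0.1736, 0.1875, 0.1389, 0.1944, 0.1597, 0.1458], E[r] = -0.3403, γ^t·E[r] = -0.306250, running G = -1.139583
t=2: π = [0.1829, 0.1638, 0.1343, 0.1962, 0.1672, 0.1557], E[r] = -0.3634, γ^t·E[r] = -0.294375, running G = -1.433958
t=3: π = [0.1839, 0.1626, 0.1372, 0.1938, 0.1685, 0.1541], E[r] = -0.3706, γ^t·E[r] = -0.270176, running G = -1.704134
t=4: π = [0.1840, 0.1628, 0.1371, 0.1941, 0.1681, 0.1539], E[r] = -0.3682, γ^t·E[r] = -0.241560, running G = -1.945694
t=5: π = [0.1841, 0.1628, 0.1370, 0.1942, 0.1681, 0.1540], E[r] = -0.3682, γ^t·E[r] = -0.217405, running G = -2.163100
t=6: π = [0.1841, 0.1627, 0.1370, 0.1942, 0.1681, 0.1540], E[r] = -0.3682, γ^t·E[r] = -0.195693, running G = -2.358793
t=7: π = [0.1841, 0.1627, 0.1370, 0.1942, 0.1681, 0.1540], E[r] = -0.3682, γ^t·E[r] = -0.176125, running G = -2.534918
t=8: π = [0.1841, 0.1627, 0.1370, 0.1942, 0.1681, 0.1540], E[r] = -0.3682, γ^t·E[r] = -0.158512, running G = -2.693430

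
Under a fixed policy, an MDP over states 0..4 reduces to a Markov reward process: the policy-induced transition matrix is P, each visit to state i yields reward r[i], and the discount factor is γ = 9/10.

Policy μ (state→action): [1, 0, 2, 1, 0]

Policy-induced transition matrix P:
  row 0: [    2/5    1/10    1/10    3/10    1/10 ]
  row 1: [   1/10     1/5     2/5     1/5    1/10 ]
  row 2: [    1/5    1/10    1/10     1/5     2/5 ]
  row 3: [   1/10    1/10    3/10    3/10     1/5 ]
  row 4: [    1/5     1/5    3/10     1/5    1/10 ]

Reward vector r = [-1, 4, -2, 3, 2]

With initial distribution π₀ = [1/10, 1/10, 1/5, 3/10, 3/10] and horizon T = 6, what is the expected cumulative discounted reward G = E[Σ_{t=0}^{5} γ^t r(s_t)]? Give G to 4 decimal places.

G = 5.0537

t=0: π = [0.1000, 0.1000, 0.2000, 0.3000, 0.3000], E[r] = 1.4000, γ^t·E[r] = 1.400000, running G = 1.400000
t=1: π = [0.1800, 0.1400, 0.2500, 0.2400, 0.1900], E[r] = 0.9800, γ^t·E[r] = 0.882000, running G = 2.282000
t=2: π = [0.1980, 0.1330, 0.2280, 0.2420, 0.1990], E[r] = 1.0020, γ^t·E[r] = 0.811620, running G = 3.093620
t=3: π = [0.2021, 0.1332, 0.2281, 0.2440, 0.1926], E[r] = 0.9917, γ^t·E[r] = 0.722949, running G = 3.816569
t=4: π = [0.2027, 0.1326, 0.2273, 0.2446, 0.1928], E[r] = 0.9926, γ^t·E[r] = 0.651212, running G = 4.467781
t=5: π = [0.2028, 0.1325, 0.2273, 0.2447, 0.1926], E[r] = 0.9923, γ^t·E[r] = 0.585944, running G = 5.053726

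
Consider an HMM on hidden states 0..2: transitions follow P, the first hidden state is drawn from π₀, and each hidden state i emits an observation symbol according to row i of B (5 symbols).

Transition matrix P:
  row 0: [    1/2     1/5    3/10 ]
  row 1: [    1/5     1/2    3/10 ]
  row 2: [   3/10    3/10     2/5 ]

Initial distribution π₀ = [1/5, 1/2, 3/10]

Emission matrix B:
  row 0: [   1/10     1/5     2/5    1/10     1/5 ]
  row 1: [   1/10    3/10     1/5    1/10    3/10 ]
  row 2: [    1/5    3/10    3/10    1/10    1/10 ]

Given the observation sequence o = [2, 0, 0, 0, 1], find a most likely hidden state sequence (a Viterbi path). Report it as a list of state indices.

path = [2, 2, 2, 2, 2]

t=0: δ = [8.000e-02, 1.000e-01, 9.000e-02]  (obs o_0=2)
t=1: δ = [4.000e-03, 5.000e-03, 7.200e-03]  ψ = [0, 1, 2]  (obs o_1=0)
t=2: δ = [2.160e-04, 2.500e-04, 5.760e-04]  ψ = [2, 1, 2]  (obs o_2=0)
t=3: δ = [1.728e-05, 1.728e-05, 4.608e-05]  ψ = [2, 2, 2]  (obs o_3=0)
t=4: δ = [2.765e-06, 4.147e-06, 5.530e-06]  ψ = [2, 2, 2]  (obs o_4=1)
backtrack: best end state = 2; path = [2, 2, 2, 2, 2]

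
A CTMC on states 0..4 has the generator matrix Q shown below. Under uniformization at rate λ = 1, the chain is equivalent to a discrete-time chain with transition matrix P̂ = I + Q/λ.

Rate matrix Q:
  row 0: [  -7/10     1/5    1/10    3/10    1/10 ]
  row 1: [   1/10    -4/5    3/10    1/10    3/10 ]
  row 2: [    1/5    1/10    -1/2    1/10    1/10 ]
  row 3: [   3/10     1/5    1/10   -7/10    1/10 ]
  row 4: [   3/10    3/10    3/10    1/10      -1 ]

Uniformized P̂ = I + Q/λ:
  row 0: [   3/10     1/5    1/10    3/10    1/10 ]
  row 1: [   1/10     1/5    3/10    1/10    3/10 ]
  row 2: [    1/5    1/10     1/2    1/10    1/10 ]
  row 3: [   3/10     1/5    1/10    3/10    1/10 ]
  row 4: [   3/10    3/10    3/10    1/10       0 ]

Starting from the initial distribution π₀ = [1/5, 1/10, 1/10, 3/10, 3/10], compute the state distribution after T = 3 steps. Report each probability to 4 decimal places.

t=0: π = [0.2000, 0.1000, 0.1000, 0.3000, 0.3000]
t=1: π = [0.2700, 0.2200, 0.2200, 0.2000, 0.0900]
t=2: π = [0.2340, 0.1870, 0.2500, 0.1940, 0.1350]
t=3: π = [0.2376, 0.1885, 0.2644, 0.1856, 0.1239]

π = [0.2376, 0.1885, 0.2644, 0.1856, 0.1239]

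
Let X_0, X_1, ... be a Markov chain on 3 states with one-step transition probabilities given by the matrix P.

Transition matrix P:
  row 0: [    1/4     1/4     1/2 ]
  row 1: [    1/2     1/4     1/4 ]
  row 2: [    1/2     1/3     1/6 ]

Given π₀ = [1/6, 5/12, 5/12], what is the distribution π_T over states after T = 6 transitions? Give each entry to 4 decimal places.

t=0: π = [0.1667, 0.4167, 0.4167]
t=1: π = [0.4583, 0.2847, 0.2569]
t=2: π = [0.3854, 0.2714, 0.3432]
t=3: π = [0.4036, 0.2786, 0.3178]
t=4: π = [0.3991, 0.2765, 0.3244]
t=5: π = [0.4002, 0.2770, 0.3227]
t=6: π = [0.3999, 0.2769, 0.3232]

π = [0.3999, 0.2769, 0.3232]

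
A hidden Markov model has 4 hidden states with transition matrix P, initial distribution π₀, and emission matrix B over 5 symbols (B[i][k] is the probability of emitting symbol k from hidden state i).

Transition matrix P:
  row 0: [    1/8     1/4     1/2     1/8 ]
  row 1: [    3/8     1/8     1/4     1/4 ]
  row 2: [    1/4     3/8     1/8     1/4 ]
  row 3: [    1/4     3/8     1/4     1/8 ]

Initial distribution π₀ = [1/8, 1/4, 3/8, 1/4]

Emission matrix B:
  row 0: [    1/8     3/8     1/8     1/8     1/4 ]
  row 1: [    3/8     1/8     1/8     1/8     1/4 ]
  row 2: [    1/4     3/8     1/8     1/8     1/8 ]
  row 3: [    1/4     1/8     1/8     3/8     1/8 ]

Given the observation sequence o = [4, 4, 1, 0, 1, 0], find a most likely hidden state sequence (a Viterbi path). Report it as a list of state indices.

t=0: δ = [3.125e-02, 6.250e-02, 4.688e-02, 3.125e-02]  (obs o_0=4)
t=1: δ = [5.859e-03, 4.395e-03, 1.953e-03, 1.953e-03]  ψ = [1, 2, 0, 1]  (obs o_1=4)
t=2: δ = [6.180e-04, 1.831e-04, 1.099e-03, 1.373e-04]  ψ = [1, 0, 0, 1]  (obs o_2=1)
t=3: δ = [3.433e-05, 1.545e-04, 7.725e-05, 6.866e-05]  ψ = [2, 2, 0, 2]  (obs o_3=0)
t=4: δ = [2.173e-05, 3.621e-06, 1.448e-05, 4.828e-06]  ψ = [1, 2, 1, 1]  (obs o_4=1)
t=5: δ = [4.526e-07, 2.037e-06, 2.716e-06, 9.052e-07]  ψ = [2, 0, 0, 2]  (obs o_5=0)
backtrack: best end state = 2; path = [1, 0, 2, 1, 0, 2]

path = [1, 0, 2, 1, 0, 2]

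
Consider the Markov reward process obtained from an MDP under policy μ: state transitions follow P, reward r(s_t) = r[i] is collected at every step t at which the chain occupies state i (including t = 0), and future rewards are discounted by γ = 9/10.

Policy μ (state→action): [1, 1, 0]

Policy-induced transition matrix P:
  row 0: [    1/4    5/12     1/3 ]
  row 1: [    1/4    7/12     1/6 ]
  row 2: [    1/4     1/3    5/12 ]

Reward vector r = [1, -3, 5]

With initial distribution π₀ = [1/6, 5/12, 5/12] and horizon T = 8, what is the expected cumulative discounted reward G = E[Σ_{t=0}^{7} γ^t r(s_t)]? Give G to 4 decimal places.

G = 2.2369

t=0: π = [0.1667, 0.4167, 0.4167], E[r] = 1.0000, γ^t·E[r] = 1.000000, running G = 1.000000
t=1: π = [0.2500, 0.4514, 0.2986], E[r] = 0.3889, γ^t·E[r] = 0.350000, running G = 1.350000
t=2: π = [0.2500, 0.4670, 0.2830], E[r] = 0.2639, γ^t·E[r] = 0.213750, running G = 1.563750
t=3: π = [0.2500, 0.4709, 0.2791], E[r] = 0.2326, γ^t·E[r] = 0.169594, running G = 1.733344
t=4: π = [0.2500, 0.4719, 0.2781], E[r] = 0.2248, γ^t·E[r] = 0.147509, running G = 1.880852
t=5: π = [0.2500, 0.4721, 0.2779], E[r] = 0.2229, γ^t·E[r] = 0.131604, running G = 2.012457
t=6: π = [0.2500, 0.4722, 0.2778], E[r] = 0.2224, γ^t·E[r] = 0.118184, running G = 2.130641
t=7: π = [0.2500, 0.4722, 0.2778], E[r] = 0.2223, γ^t·E[r] = 0.106308, running G = 2.236949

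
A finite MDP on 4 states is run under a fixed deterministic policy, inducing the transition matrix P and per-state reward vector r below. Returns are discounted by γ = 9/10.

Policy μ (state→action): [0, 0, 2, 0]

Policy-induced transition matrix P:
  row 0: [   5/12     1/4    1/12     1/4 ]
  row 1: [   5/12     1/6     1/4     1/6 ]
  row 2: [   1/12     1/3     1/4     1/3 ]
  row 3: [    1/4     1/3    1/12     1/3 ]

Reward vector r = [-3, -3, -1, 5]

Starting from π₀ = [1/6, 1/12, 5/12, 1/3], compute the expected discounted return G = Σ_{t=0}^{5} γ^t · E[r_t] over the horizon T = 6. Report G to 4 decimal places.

t=0: π = [0.1667, 0.0833, 0.4167, 0.3333], E[r] = 0.5000, γ^t·E[r] = 0.500000, running G = 0.500000
t=1: π = [0.2222, 0.3056, 0.1667, 0.3056], E[r] = -0.2222, γ^t·E[r] = -0.200000, running G = 0.300000
t=2: π = [0.3102, 0.2639, 0.1620, 0.2639], E[r] = -0.5648, γ^t·E[r] = -0.457500, running G = -0.157500
t=3: π = [0.3187, 0.2635, 0.1543, 0.2635], E[r] = -0.5833, γ^t·E[r] = -0.425250, running G = -0.582750
t=4: π = [0.3213, 0.2629, 0.1530, 0.2629], E[r] = -0.5912, γ^t·E[r] = -0.387872, running G = -0.970622
t=5: π = [0.3219, 0.2627, 0.1526, 0.2627], E[r] = -0.5927, γ^t·E[r] = -0.350009, running G = -1.320630

G = -1.3206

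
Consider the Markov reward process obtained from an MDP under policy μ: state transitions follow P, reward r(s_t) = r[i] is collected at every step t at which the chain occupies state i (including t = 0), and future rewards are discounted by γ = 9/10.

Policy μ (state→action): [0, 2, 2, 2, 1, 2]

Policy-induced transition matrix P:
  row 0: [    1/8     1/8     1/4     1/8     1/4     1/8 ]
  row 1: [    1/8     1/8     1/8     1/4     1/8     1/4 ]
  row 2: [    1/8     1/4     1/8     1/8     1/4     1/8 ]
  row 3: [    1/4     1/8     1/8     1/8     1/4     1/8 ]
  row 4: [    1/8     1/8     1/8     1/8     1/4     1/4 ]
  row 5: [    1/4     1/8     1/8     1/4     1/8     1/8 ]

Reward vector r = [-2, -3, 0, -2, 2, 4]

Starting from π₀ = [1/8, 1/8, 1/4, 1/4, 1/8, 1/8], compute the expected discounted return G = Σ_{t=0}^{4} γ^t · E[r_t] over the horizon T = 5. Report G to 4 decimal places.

t=0: π = [0.1250, 0.1250, 0.2500, 0.2500, 0.1250, 0.1250], E[r] = -0.3750, γ^t·E[r] = -0.375000, running G = -0.375000
t=1: π = [0.1719, 0.1563, 0.1406, 0.1563, 0.2188, 0.1563], E[r] = -0.0625, γ^t·E[r] = -0.056250, running G = -0.431250
t=2: π = [0.1641, 0.1426, 0.1465, 0.1641, 0.2109, 0.1719], E[r] = 0.0254, γ^t·E[r] = 0.020566, running G = -0.410684
t=3: π = [0.1670, 0.1433, 0.1455, 0.1643, 0.2107, 0.1692], E[r] = 0.0056, γ^t·E[r] = 0.004094, running G = -0.406590
t=4: π = [0.1667, 0.1432, 0.1459, 0.1641, 0.2109, 0.1693], E[r] = 0.0078, γ^t·E[r] = 0.005126, running G = -0.401464

G = -0.4015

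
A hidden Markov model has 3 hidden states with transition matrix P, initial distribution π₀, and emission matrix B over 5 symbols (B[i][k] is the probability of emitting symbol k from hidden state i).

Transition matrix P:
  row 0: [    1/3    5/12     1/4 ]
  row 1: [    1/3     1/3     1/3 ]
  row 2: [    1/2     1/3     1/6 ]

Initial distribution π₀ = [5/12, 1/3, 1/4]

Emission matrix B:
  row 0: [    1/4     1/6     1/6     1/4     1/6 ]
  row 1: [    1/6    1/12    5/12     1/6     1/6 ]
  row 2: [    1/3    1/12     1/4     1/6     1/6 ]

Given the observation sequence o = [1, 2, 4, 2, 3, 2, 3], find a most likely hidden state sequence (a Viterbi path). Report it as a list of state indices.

t=0: δ = [6.944e-02, 2.778e-02, 2.083e-02]  (obs o_0=1)
t=1: δ = [3.858e-03, 1.206e-02, 4.340e-03]  ψ = [0, 0, 0]  (obs o_1=2)
t=2: δ = [6.698e-04, 6.698e-04, 6.698e-04]  ψ = [1, 1, 1]  (obs o_2=4)
t=3: δ = [5.582e-05, 1.163e-04, 5.582e-05]  ψ = [2, 0, 1]  (obs o_3=2)
t=4: δ = [9.690e-06, 6.460e-06, 6.460e-06]  ψ = [1, 1, 1]  (obs o_4=3)
t=5: δ = [5.384e-07, 1.682e-06, 6.056e-07]  ψ = [0, 0, 0]  (obs o_5=2)
t=6: δ = [1.402e-07, 9.346e-08, 9.346e-08]  ψ = [1, 1, 1]  (obs o_6=3)
backtrack: best end state = 0; path = [0, 1, 0, 1, 0, 1, 0]

path = [0, 1, 0, 1, 0, 1, 0]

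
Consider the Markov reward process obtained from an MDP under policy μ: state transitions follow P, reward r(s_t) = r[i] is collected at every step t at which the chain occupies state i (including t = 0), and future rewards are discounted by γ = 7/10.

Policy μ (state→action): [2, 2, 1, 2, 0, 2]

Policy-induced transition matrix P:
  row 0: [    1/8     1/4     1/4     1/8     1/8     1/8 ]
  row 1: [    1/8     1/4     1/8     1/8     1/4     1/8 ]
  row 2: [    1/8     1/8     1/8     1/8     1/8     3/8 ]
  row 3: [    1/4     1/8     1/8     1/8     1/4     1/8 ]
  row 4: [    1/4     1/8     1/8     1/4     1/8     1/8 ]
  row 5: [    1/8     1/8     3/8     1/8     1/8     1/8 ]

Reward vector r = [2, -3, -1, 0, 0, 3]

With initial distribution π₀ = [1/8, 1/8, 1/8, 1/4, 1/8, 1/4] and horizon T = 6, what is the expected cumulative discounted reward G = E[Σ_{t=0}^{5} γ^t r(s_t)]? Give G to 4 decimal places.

G = 0.7992

t=0: π = [0.1250, 0.1250, 0.1250, 0.2500, 0.1250, 0.2500], E[r] = 0.5000, γ^t·E[r] = 0.500000, running G = 0.500000
t=1: π = [0.1719, 0.1563, 0.2031, 0.1406, 0.1719, 0.1563], E[r] = 0.1406, γ^t·E[r] = 0.098438, running G = 0.598438
t=2: π = [0.1641, 0.1660, 0.1855, 0.1465, 0.1621, 0.1758], E[r] = 0.1719, γ^t·E[r] = 0.084219, running G = 0.682656
t=3: π = [0.1636, 0.1663, 0.1895, 0.1453, 0.1641, 0.1714], E[r] = 0.1531, γ^t·E[r] = 0.052505, running G = 0.735161
t=4: π = [0.1637, 0.1662, 0.1883, 0.1455, 0.1639, 0.1724], E[r] = 0.1574, γ^t·E[r] = 0.037801, running G = 0.772963
t=5: π = [0.1637, 0.1662, 0.1885, 0.1455, 0.1640, 0.1721], E[r] = 0.1563, γ^t·E[r] = 0.026273, running G = 0.799236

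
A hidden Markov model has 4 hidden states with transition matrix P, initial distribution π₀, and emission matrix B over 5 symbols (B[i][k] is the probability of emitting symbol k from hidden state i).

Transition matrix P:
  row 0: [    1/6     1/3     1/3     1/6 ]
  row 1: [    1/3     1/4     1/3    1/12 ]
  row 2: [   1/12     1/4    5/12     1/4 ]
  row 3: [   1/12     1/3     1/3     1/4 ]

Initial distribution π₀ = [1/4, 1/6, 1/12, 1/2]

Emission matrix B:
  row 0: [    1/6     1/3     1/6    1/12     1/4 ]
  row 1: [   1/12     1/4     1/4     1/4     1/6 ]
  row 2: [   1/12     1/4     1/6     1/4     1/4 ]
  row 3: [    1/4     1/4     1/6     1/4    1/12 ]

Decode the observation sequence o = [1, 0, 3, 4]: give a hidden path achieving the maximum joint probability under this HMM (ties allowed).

path = [3, 3, 2, 2]

t=0: δ = [8.333e-02, 4.167e-02, 2.083e-02, 1.250e-01]  (obs o_0=1)
t=1: δ = [2.315e-03, 3.472e-03, 3.472e-03, 7.812e-03]  ψ = [0, 3, 3, 3]  (obs o_1=0)
t=2: δ = [9.645e-05, 6.510e-04, 6.510e-04, 4.883e-04]  ψ = [1, 3, 3, 3]  (obs o_2=3)
t=3: δ = [5.425e-05, 2.713e-05, 6.782e-05, 1.356e-05]  ψ = [1, 1, 2, 2]  (obs o_3=4)
backtrack: best end state = 2; path = [3, 3, 2, 2]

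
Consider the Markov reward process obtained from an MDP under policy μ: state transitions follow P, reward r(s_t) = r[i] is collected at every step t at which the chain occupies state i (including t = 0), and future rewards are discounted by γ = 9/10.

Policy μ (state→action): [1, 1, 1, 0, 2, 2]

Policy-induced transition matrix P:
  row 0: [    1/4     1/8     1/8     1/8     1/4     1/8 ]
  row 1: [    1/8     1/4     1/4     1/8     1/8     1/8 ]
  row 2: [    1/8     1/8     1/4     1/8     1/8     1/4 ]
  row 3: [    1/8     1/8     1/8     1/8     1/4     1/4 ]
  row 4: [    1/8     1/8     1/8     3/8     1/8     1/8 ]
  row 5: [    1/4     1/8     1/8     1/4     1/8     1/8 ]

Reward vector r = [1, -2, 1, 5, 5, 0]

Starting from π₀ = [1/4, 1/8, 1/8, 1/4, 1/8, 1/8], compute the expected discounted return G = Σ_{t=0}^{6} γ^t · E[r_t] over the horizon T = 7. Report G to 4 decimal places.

t=0: π = [0.2500, 0.1250, 0.1250, 0.2500, 0.1250, 0.1250], E[r] = 2.0000, γ^t·E[r] = 2.000000, running G = 2.000000
t=1: π = [0.1719, 0.1406, 0.1563, 0.1719, 0.1875, 0.1719], E[r] = 1.8438, γ^t·E[r] = 1.659375, running G = 3.659375
t=2: π = [0.1680, 0.1426, 0.1621, 0.1934, 0.1680, 0.1660], E[r] = 1.8516, γ^t·E[r] = 1.499766, running G = 5.159141
t=3: π = [0.1667, 0.1428, 0.1631, 0.1877, 0.1702, 0.1694], E[r] = 1.8337, γ^t·E[r] = 1.336797, running G = 6.495937
t=4: π = [0.1670, 0.1429, 0.1632, 0.1887, 0.1693, 0.1689], E[r] = 1.8347, γ^t·E[r] = 1.203758, running G = 7.699695
t=5: π = [0.1670, 0.1429, 0.1633, 0.1884, 0.1695, 0.1690], E[r] = 1.8340, γ^t·E[r] = 1.082985, running G = 8.782680
t=6: π = [0.1670, 0.1429, 0.1633, 0.1885, 0.1694, 0.1690], E[r] = 1.8341, γ^t·E[r] = 0.974738, running G = 9.757419

G = 9.7574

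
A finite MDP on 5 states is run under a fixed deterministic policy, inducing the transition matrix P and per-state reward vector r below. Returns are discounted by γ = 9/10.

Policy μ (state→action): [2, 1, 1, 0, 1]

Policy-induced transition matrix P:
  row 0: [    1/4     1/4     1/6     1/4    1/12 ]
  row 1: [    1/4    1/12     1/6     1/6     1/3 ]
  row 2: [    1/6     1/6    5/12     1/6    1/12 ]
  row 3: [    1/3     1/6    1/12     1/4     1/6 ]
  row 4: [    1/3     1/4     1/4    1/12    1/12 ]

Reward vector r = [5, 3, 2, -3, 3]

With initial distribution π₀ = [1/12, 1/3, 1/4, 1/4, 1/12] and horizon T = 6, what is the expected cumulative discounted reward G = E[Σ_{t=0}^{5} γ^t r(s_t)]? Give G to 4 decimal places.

t=0: π = [0.0833, 0.3333, 0.2500, 0.2500, 0.0833], E[r] = 1.4167, γ^t·E[r] = 1.416667, running G = 1.416667
t=1: π = [0.2569, 0.1528, 0.2153, 0.1875, 0.1875], E[r] = 2.1736, γ^t·E[r] = 1.956250, running G = 3.372917
t=2: π = [0.2633, 0.1910, 0.2205, 0.1881, 0.1372], E[r] = 2.1777, γ^t·E[r] = 1.763906, running G = 5.136823
t=3: π = [0.2587, 0.1841, 0.2175, 0.1929, 0.1467], E[r] = 2.1428, γ^t·E[r] = 1.562098, running G = 6.698921
t=4: π = [0.2602, 0.1851, 0.2172, 0.1921, 0.1454], E[r] = 2.1507, γ^t·E[r] = 1.411085, running G = 8.110005
t=5: π = [0.2600, 0.1850, 0.2171, 0.1922, 0.1456], E[r] = 2.1496, γ^t·E[r] = 1.269296, running G = 9.379301

G = 9.3793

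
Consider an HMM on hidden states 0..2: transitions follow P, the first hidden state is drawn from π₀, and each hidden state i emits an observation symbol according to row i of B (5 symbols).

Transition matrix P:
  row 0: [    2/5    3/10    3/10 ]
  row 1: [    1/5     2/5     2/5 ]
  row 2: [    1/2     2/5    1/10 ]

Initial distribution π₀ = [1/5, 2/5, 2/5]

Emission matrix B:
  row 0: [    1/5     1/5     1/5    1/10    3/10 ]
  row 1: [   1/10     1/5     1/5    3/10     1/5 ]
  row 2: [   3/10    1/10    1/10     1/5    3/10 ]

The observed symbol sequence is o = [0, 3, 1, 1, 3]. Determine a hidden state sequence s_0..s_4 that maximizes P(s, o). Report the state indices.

t=0: δ = [4.000e-02, 4.000e-02, 1.200e-01]  (obs o_0=0)
t=1: δ = [6.000e-03, 1.440e-02, 3.200e-03]  ψ = [2, 2, 1]  (obs o_1=3)
t=2: δ = [5.760e-04, 1.152e-03, 5.760e-04]  ψ = [1, 1, 1]  (obs o_2=1)
t=3: δ = [5.760e-05, 9.216e-05, 4.608e-05]  ψ = [2, 1, 1]  (obs o_3=1)
t=4: δ = [2.304e-06, 1.106e-05, 7.373e-06]  ψ = [0, 1, 1]  (obs o_4=3)
backtrack: best end state = 1; path = [2, 1, 1, 1, 1]

path = [2, 1, 1, 1, 1]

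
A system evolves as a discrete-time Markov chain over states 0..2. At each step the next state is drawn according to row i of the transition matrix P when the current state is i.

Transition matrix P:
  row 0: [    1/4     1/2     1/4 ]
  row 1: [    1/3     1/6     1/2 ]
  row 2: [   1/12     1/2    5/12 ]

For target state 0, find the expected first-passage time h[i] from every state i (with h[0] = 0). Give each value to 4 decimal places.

h = [0.0000, 4.5882, 5.6471]

First-step conditioning: h[0] = 0; for i ≠ 0, h[i] = 1 + Σ_k P[i][k]·h[k].
  h[1] = 1 + 1/6·h[1] + 1/2·h[2]
  h[2] = 1 + 1/2·h[1] + 5/12·h[2]
Solving the 2×2 linear system over states ≠ 0 gives exactly h = [0, 78/17, 96/17] (h[0] = 0 is the target).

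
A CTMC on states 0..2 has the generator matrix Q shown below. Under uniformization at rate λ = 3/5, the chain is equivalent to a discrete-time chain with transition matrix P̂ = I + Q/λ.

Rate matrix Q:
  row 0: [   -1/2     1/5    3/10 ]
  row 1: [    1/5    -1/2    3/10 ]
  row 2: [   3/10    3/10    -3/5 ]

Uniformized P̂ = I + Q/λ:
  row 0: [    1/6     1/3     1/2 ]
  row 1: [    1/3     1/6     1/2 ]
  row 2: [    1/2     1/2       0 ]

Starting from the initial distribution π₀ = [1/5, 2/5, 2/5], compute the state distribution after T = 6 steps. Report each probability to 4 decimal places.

π = [0.3328, 0.3328, 0.3344]

t=0: π = [0.2000, 0.4000, 0.4000]
t=1: π = [0.3667, 0.3333, 0.3000]
t=2: π = [0.3222, 0.3278, 0.3500]
t=3: π = [0.3380, 0.3370, 0.3250]
t=4: π = [0.3312, 0.3313, 0.3375]
t=5: π = [0.3344, 0.3344, 0.3313]
t=6: π = [0.3328, 0.3328, 0.3344]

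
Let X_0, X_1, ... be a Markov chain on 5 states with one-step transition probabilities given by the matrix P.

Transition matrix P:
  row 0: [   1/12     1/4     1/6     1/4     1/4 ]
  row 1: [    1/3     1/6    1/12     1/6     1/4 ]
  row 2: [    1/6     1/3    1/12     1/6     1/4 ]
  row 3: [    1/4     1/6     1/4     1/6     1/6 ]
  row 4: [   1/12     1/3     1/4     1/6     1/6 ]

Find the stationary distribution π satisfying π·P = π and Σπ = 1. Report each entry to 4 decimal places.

π = [0.1891, 0.2461, 0.1656, 0.1824, 0.2167]

Balance equations π_j = Σ_i π_i·P[i][j]:
  π_0 = 1/12·π_0 + 1/3·π_1 + 1/6·π_2 + 1/4·π_3 + 1/12·π_4
  π_1 = 1/4·π_0 + 1/6·π_1 + 1/3·π_2 + 1/6·π_3 + 1/3·π_4
  π_2 = 1/6·π_0 + 1/12·π_1 + 1/12·π_2 + 1/4·π_3 + 1/4·π_4
  π_3 = 1/4·π_0 + 1/6·π_1 + 1/6·π_2 + 1/6·π_3 + 1/6·π_4
  normalize: π_0 + π_1 + π_2 + π_3 + π_4 = 1
Solving the linear system gives exactly π = [45/238, 703/2856, 473/2856, 521/2856, 619/2856].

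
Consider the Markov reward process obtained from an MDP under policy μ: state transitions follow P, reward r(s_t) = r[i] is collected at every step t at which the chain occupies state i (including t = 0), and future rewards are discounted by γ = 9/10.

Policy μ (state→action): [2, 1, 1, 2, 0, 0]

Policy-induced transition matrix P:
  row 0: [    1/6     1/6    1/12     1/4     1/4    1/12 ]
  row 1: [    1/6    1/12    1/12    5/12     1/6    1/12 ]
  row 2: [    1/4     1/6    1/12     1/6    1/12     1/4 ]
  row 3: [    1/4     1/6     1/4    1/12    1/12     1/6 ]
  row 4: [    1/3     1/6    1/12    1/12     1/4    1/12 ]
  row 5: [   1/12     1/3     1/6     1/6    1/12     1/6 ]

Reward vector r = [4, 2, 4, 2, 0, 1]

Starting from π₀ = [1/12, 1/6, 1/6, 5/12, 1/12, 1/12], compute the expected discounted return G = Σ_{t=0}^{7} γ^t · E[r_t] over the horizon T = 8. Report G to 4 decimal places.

G = 12.8010

t=0: π = [0.0833, 0.1667, 0.1667, 0.4167, 0.0833, 0.0833], E[r] = 2.2500, γ^t·E[r] = 2.250000, running G = 2.250000
t=1: π = [0.2222, 0.1667, 0.1597, 0.1736, 0.1250, 0.1528], E[r] = 2.3611, γ^t·E[r] = 2.125000, running G = 4.375000
t=2: π = [0.2025, 0.1782, 0.1250, 0.2020, 0.1551, 0.1372], E[r] = 2.2078, γ^t·E[r] = 1.788281, running G = 6.163281
t=3: π = [0.2083, 0.1747, 0.1284, 0.1984, 0.1578, 0.1324], E[r] = 2.2255, γ^t·E[r] = 1.622391, running G = 7.785672
t=4: π = [0.2092, 0.1742, 0.1274, 0.1980, 0.1589, 0.1323], E[r] = 2.2231, γ^t·E[r] = 1.458546, running G = 9.244218
t=5: π = [0.2092, 0.1742, 0.1274, 0.1979, 0.1592, 0.1321], E[r] = 2.2227, γ^t·E[r] = 1.312501, running G = 10.556718
t=6: π = [0.2093, 0.1742, 0.1273, 0.1979, 0.1593, 0.1321], E[r] = 2.2227, γ^t·E[r] = 1.181216, running G = 11.737935
t=7: π = [0.2093, 0.1742, 0.1273, 0.1979, 0.1593, 0.1321], E[r] = 2.2227, γ^t·E[r] = 1.063091, running G = 12.801025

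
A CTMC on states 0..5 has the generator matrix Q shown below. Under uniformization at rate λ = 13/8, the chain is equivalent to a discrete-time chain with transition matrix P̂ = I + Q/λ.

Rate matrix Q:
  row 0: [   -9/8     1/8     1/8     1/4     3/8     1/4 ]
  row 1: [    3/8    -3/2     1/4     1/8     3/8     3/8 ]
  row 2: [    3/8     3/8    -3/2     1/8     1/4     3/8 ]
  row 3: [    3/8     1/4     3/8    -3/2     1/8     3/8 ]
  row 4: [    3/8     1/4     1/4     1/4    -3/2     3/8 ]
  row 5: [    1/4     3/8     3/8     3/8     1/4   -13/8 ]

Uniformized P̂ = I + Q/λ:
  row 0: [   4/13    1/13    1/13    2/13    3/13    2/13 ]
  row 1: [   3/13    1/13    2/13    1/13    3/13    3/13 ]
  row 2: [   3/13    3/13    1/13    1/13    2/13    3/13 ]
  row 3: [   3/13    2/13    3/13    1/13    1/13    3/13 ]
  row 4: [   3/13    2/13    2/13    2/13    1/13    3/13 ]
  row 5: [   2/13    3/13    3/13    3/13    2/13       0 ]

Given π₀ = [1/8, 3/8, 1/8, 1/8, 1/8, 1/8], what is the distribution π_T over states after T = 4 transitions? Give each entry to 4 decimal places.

t=0: π = [0.1250, 0.3750, 0.1250, 0.1250, 0.1250, 0.1250]
t=1: π = [0.2308, 0.1346, 0.1538, 0.1154, 0.1731, 0.1923]
t=2: π = [0.2337, 0.1524, 0.1479, 0.1376, 0.1598, 0.1686]
t=3: π = [0.2358, 0.1485, 0.1480, 0.1331, 0.1607, 0.1739]
t=4: π = [0.2355, 0.1490, 0.1479, 0.1342, 0.1608, 0.1725]

π = [0.2355, 0.1490, 0.1479, 0.1342, 0.1608, 0.1725]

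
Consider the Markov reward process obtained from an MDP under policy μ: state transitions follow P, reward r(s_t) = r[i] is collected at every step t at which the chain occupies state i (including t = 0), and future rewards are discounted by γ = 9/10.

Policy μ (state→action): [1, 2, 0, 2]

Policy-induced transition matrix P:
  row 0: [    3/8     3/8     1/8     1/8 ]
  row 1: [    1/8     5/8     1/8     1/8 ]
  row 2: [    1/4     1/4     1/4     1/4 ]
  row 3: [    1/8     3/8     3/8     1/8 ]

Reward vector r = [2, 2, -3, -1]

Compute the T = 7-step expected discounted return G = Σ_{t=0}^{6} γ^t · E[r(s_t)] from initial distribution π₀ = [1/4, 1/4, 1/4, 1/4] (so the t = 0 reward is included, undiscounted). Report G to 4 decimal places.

G = 2.4362

t=0: π = [0.2500, 0.2500, 0.2500, 0.2500], E[r] = 0.0000, γ^t·E[r] = 0.000000, running G = 0.000000
t=1: π = [0.2188, 0.4063, 0.2188, 0.1563], E[r] = 0.4375, γ^t·E[r] = 0.393750, running G = 0.393750
t=2: π = [0.2070, 0.4492, 0.1914, 0.1523], E[r] = 0.5859, γ^t·E[r] = 0.474609, running G = 0.868359
t=3: π = [0.2007, 0.4634, 0.1870, 0.1489], E[r] = 0.6182, γ^t·E[r] = 0.450642, running G = 1.319001
t=4: π = [0.1985, 0.4675, 0.1856, 0.1484], E[r] = 0.6268, γ^t·E[r] = 0.411264, running G = 1.730265
t=5: π = [0.1978, 0.4687, 0.1853, 0.1482], E[r] = 0.6289, γ^t·E[r] = 0.371372, running G = 2.101637
t=6: π = [0.1976, 0.4690, 0.1852, 0.1482], E[r] = 0.6295, γ^t·E[r] = 0.334517, running G = 2.436154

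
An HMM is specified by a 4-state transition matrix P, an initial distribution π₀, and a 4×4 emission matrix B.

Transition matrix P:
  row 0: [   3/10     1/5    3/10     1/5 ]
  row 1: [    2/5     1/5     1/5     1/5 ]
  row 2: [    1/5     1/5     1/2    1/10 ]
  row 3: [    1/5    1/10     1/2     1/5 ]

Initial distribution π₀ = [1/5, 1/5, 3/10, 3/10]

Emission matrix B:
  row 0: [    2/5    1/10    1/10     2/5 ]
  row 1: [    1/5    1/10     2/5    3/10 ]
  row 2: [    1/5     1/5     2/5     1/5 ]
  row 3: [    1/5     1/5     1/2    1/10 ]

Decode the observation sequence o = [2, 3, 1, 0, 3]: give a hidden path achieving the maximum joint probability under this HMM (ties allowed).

t=0: δ = [2.000e-02, 8.000e-02, 1.200e-01, 1.500e-01]  (obs o_0=2)
t=1: δ = [1.280e-02, 7.200e-03, 1.500e-02, 3.000e-03]  ψ = [1, 2, 3, 3]  (obs o_1=3)
t=2: δ = [3.840e-04, 3.000e-04, 1.500e-03, 5.120e-04]  ψ = [0, 2, 2, 0]  (obs o_2=1)
t=3: δ = [1.200e-04, 6.000e-05, 1.500e-04, 3.000e-05]  ψ = [2, 2, 2, 2]  (obs o_3=0)
t=4: δ = [1.440e-05, 9.000e-06, 1.500e-05, 2.400e-06]  ψ = [0, 2, 2, 0]  (obs o_4=3)
backtrack: best end state = 2; path = [3, 2, 2, 2, 2]

path = [3, 2, 2, 2, 2]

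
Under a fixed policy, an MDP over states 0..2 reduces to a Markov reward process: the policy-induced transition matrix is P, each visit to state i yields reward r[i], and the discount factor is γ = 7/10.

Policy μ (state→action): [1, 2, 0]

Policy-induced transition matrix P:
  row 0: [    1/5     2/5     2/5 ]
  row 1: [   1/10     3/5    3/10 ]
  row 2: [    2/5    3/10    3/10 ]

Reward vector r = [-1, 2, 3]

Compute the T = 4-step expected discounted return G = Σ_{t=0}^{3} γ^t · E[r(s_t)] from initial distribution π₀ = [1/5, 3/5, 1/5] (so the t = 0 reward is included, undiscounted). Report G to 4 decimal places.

t=0: π = [0.2000, 0.6000, 0.2000], E[r] = 1.6000, γ^t·E[r] = 1.600000, running G = 1.600000
t=1: π = [0.1800, 0.5000, 0.3200], E[r] = 1.7800, γ^t·E[r] = 1.246000, running G = 2.846000
t=2: π = [0.2140, 0.4680, 0.3180], E[r] = 1.6760, γ^t·E[r] = 0.821240, running G = 3.667240
t=3: π = [0.2168, 0.4618, 0.3214], E[r] = 1.6710, γ^t·E[r] = 0.573153, running G = 4.240393

G = 4.2404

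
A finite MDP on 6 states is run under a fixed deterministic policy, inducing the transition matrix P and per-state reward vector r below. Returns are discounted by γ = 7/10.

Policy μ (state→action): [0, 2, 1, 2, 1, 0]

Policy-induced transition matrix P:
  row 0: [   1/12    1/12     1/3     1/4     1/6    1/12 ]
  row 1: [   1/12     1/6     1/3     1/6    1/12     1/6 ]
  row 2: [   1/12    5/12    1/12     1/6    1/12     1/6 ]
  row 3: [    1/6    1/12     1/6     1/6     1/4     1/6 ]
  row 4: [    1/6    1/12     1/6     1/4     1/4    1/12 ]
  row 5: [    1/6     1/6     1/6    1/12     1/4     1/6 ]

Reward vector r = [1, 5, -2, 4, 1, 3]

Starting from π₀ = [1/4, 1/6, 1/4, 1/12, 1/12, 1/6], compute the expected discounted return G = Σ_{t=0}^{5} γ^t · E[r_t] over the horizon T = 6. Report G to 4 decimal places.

G = 5.2719

t=0: π = [0.2500, 0.1667, 0.2500, 0.0833, 0.0833, 0.1667], E[r] = 1.5000, γ^t·E[r] = 1.500000, running G = 1.500000
t=1: π = [0.1111, 0.1944, 0.2153, 0.1806, 0.1597, 0.1389], E[r] = 1.9514, γ^t·E[r] = 1.365972, running G = 2.865972
t=2: π = [0.1233, 0.1829, 0.1997, 0.1777, 0.1725, 0.1441], E[r] = 1.9537, γ^t·E[r] = 0.957315, running G = 3.823287
t=3: π = [0.1245, 0.1771, 0.2011, 0.1793, 0.1760, 0.1420], E[r] = 1.9273, γ^t·E[r] = 0.661072, running G = 4.484359
t=4: π = [0.1248, 0.1769, 0.2002, 0.1799, 0.1766, 0.1416], E[r] = 1.9301, γ^t·E[r] = 0.463415, running G = 4.947775
t=5: π = [0.1248, 0.1766, 0.2003, 0.1800, 0.1767, 0.1416], E[r] = 1.9287, γ^t·E[r] = 0.324151, running G = 5.271926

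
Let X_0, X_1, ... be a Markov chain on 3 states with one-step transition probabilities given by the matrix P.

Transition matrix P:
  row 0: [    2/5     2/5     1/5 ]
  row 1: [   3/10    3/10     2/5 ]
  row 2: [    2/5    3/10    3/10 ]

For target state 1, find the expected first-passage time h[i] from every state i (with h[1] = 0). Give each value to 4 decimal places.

First-step conditioning: h[1] = 0; for i ≠ 1, h[i] = 1 + Σ_k P[i][k]·h[k].
  h[0] = 1 + 2/5·h[0] + 1/5·h[2]
  h[2] = 1 + 2/5·h[0] + 3/10·h[2]
Solving the 2×2 linear system over states ≠ 1 gives exactly h = [45/17, 0, 50/17] (h[1] = 0 is the target).

h = [2.6471, 0.0000, 2.9412]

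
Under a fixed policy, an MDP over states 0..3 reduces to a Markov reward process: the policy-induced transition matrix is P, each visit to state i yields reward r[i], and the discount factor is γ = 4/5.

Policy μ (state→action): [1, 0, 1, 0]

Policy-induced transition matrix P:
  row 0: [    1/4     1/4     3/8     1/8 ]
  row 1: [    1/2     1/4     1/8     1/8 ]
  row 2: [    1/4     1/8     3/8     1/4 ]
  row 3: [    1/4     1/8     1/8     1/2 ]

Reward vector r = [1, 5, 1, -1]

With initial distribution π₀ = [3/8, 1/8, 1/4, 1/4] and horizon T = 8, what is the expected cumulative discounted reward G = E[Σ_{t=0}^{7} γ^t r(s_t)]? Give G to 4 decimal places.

t=0: π = [0.3750, 0.1250, 0.2500, 0.2500], E[r] = 1.0000, γ^t·E[r] = 1.000000, running G = 1.000000
t=1: π = [0.2813, 0.1875, 0.2813, 0.2500], E[r] = 1.2500, γ^t·E[r] = 1.000000, running G = 2.000000
t=2: π = [0.2969, 0.1836, 0.2656, 0.2539], E[r] = 1.2266, γ^t·E[r] = 0.785000, running G = 2.785000
t=3: π = [0.2959, 0.1851, 0.2656, 0.2534], E[r] = 1.2334, γ^t·E[r] = 0.631500, running G = 3.416500
t=4: π = [0.2963, 0.1851, 0.2654, 0.2532], E[r] = 1.2340, γ^t·E[r] = 0.505450, running G = 3.921950
t=5: π = [0.2963, 0.1852, 0.2654, 0.2531], E[r] = 1.2344, γ^t·E[r] = 0.404495, running G = 4.326445
t=6: π = [0.2963, 0.1852, 0.2654, 0.2531], E[r] = 1.2345, γ^t·E[r] = 0.323623, running G = 4.650068
t=7: π = [0.2963, 0.1852, 0.2654, 0.2531], E[r] = 1.2346, γ^t·E[r] = 0.258905, running G = 4.908972

G = 4.9090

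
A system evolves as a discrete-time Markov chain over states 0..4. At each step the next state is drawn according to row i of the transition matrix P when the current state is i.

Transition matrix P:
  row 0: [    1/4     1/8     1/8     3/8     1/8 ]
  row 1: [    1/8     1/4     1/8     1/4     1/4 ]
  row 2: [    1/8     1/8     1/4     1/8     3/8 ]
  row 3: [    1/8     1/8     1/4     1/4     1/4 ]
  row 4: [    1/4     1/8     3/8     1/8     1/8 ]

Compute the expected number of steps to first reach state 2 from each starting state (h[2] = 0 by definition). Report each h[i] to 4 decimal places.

First-step conditioning: h[2] = 0; for i ≠ 2, h[i] = 1 + Σ_k P[i][k]·h[k].
  h[0] = 1 + 1/4·h[0] + 1/8·h[1] + 3/8·h[3] + 1/8·h[4]
  h[1] = 1 + 1/8·h[0] + 1/4·h[1] + 1/4·h[3] + 1/4·h[4]
  h[3] = 1 + 1/8·h[0] + 1/8·h[1] + 1/4·h[3] + 1/4·h[4]
  h[4] = 1 + 1/4·h[0] + 1/8·h[1] + 1/8·h[3] + 1/8·h[4]
Solving the 4×4 linear system over states ≠ 2 gives exactly h = [2072/423, 2048/423, 0, 1792/423, 1624/423] (h[2] = 0 is the target).

h = [4.8983, 4.8416, 0.0000, 4.2364, 3.8392]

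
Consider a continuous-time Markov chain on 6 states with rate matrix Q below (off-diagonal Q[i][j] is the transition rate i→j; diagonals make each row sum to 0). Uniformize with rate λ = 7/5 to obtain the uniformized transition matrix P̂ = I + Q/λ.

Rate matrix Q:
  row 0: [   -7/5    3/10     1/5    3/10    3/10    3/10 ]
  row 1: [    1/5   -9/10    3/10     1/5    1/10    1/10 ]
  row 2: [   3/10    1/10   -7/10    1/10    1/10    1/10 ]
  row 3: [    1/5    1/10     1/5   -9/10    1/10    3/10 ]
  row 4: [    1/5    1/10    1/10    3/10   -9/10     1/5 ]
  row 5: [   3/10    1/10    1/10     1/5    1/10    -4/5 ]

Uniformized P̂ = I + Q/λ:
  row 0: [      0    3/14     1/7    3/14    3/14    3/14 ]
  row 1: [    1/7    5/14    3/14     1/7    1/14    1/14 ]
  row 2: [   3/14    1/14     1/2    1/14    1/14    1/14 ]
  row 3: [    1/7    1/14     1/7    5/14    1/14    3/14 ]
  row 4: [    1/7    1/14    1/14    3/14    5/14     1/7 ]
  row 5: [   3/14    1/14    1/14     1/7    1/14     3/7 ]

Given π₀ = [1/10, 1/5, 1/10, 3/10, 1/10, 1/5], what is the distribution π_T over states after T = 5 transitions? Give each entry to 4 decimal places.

t=0: π = [0.1000, 0.2000, 0.1000, 0.3000, 0.1000, 0.2000]
t=1: π = [0.1500, 0.1429, 0.1714, 0.2143, 0.1143, 0.2071]
t=2: π = [0.1485, 0.1337, 0.1913, 0.1954, 0.1255, 0.2056]
t=3: π = [0.1500, 0.1308, 0.1971, 0.1906, 0.1285, 0.2030]
t=4: π = [0.1500, 0.1302, 0.1989, 0.1895, 0.1296, 0.2018]
t=5: π = [0.1500, 0.1301, 0.1995, 0.1892, 0.1299, 0.2012]

π = [0.1500, 0.1301, 0.1995, 0.1892, 0.1299, 0.2012]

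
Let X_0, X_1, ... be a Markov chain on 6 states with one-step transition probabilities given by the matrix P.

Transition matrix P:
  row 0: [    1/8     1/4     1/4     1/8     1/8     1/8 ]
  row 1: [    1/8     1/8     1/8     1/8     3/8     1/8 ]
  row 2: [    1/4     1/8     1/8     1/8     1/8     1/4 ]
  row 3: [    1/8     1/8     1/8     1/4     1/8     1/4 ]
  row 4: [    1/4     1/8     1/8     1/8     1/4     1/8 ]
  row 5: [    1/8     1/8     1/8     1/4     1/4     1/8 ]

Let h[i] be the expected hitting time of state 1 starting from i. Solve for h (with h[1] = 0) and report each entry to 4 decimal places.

First-step conditioning: h[1] = 0; for i ≠ 1, h[i] = 1 + Σ_k P[i][k]·h[k].
  h[0] = 1 + 1/8·h[0] + 1/4·h[2] + 1/8·h[3] + 1/8·h[4] + 1/8·h[5]
  h[2] = 1 + 1/4·h[0] + 1/8·h[2] + 1/8·h[3] + 1/8·h[4] + 1/4·h[5]
  h[3] = 1 + 1/8·h[0] + 1/8·h[2] + 1/4·h[3] + 1/8·h[4] + 1/4·h[5]
  h[4] = 1 + 1/4·h[0] + 1/8·h[2] + 1/8·h[3] + 1/4·h[4] + 1/8·h[5]
  h[5] = 1 + 1/8·h[0] + 1/8·h[2] + 1/4·h[3] + 1/4·h[4] + 1/8·h[5]
Solving the 5×5 linear system over states ≠ 1 gives exactly h = [6, 0, 142/21, 1010/147, 992/147, 48/7] (h[1] = 0 is the target).

h = [6.0000, 0.0000, 6.7619, 6.8707, 6.7483, 6.8571]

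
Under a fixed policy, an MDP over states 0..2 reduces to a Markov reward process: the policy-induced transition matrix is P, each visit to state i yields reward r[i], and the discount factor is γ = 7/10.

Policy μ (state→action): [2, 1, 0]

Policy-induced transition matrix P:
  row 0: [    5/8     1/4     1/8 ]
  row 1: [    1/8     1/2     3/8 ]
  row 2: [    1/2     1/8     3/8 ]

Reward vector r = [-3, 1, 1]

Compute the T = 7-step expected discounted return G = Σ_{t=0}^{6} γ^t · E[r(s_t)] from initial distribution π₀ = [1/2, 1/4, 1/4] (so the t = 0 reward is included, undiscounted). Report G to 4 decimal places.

G = -2.6975

t=0: π = [0.5000, 0.2500, 0.2500], E[r] = -1.0000, γ^t·E[r] = -1.000000, running G = -1.000000
t=1: π = [0.4688, 0.2813, 0.2500], E[r] = -0.8750, γ^t·E[r] = -0.612500, running G = -1.612500
t=2: π = [0.4531, 0.2891, 0.2578], E[r] = -0.8125, γ^t·E[r] = -0.398125, running G = -2.010625
t=3: π = [0.4482, 0.2900, 0.2617], E[r] = -0.7930, γ^t·E[r] = -0.271988, running G = -2.282613
t=4: π = [0.4473, 0.2898, 0.2629], E[r] = -0.7891, γ^t·E[r] = -0.189454, running G = -2.472067
t=5: π = [0.4472, 0.2896, 0.2632], E[r] = -0.7889, γ^t·E[r] = -0.132597, running G = -2.604664
t=6: π = [0.4473, 0.2895, 0.2632], E[r] = -0.7892, γ^t·E[r] = -0.092854, running G = -2.697518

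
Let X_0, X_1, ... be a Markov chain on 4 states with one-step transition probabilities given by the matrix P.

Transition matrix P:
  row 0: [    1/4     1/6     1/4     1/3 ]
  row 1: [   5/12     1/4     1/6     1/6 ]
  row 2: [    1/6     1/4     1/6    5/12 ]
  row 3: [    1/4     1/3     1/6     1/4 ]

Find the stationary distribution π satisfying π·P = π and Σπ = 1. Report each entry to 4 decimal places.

Balance equations π_j = Σ_i π_i·P[i][j]:
  π_0 = 1/4·π_0 + 5/12·π_1 + 1/6·π_2 + 1/4·π_3
  π_1 = 1/6·π_0 + 1/4·π_1 + 1/4·π_2 + 1/3·π_3
  π_2 = 1/4·π_0 + 1/6·π_1 + 1/6·π_2 + 1/6·π_3
  normalize: π_0 + π_1 + π_2 + π_3 = 1
Solving the linear system gives exactly π = [178/645, 97/387, 367/1935, 61/215].

π = [0.2760, 0.2506, 0.1897, 0.2837]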